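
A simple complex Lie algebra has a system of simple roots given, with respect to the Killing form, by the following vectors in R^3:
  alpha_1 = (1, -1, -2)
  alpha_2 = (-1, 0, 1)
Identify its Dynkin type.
Compute the Cartan integers a_ij = 2(alpha_i, alpha_j)/(alpha_j, alpha_j); the resulting 2x2 Cartan matrix is
[[2, -3], [-1, 2]].
The roots have two lengths (squared-length ratio 3:1); the short ones are alpha_{2}. The associated Dynkin diagram is two nodes joined by a triple edge (G_2), so the type is G_2.

type G_2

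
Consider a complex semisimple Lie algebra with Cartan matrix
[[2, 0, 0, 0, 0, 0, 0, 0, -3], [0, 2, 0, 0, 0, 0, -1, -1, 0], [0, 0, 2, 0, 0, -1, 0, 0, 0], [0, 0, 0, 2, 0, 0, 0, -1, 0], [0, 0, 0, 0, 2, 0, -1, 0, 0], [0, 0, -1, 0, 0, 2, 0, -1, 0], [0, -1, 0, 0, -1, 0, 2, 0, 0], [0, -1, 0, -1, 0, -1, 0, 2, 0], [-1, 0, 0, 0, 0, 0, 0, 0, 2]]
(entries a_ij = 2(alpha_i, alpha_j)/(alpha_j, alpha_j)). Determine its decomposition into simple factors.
E_7 ⊕ G_2

The diagram associated to this matrix has two connected components: the simple roots {alpha_2, alpha_3, alpha_4, alpha_5, alpha_6, alpha_7, alpha_8} form a chain of 6 nodes with one extra node attached to the third node from one end (E_7), and {alpha_1, alpha_9} form two nodes joined by a triple edge (G_2). A semisimple Lie algebra decomposes uniquely as the direct sum of simple ideals, one per connected component of its Dynkin diagram, so g ≅ E_7 ⊕ G_2 (dimension 133 + 14 = 147).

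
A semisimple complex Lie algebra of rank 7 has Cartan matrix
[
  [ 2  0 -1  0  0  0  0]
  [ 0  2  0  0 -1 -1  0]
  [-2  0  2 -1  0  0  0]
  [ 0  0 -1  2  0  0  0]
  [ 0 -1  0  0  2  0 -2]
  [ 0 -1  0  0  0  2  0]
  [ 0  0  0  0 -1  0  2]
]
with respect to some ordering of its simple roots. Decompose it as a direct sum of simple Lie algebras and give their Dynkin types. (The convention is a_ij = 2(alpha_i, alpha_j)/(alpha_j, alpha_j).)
type B_3 ⊕ type B_4

The diagram associated to this matrix has two connected components: the simple roots {alpha_1, alpha_3, alpha_4} form a chain of 3 nodes with a double edge at one end; the terminal node there is the unique short simple root (B_3), and {alpha_2, alpha_5, alpha_6, alpha_7} form a chain of 4 nodes with a double edge at one end; the terminal node there is the unique short simple root (B_4). A semisimple Lie algebra decomposes uniquely as the direct sum of simple ideals, one per connected component of its Dynkin diagram, so g ≅ B_3 ⊕ B_4 (dimension 21 + 36 = 57).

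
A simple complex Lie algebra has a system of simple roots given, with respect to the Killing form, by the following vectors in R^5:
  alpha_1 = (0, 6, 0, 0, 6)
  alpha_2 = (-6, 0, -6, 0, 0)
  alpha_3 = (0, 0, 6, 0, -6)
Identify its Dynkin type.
A_3 (sl(4))

Compute the Cartan integers a_ij = 2(alpha_i, alpha_j)/(alpha_j, alpha_j); the resulting 3x3 Cartan matrix is
[[2, 0, -1], [0, 2, -1], [-1, -1, 2]].
All simple roots have the same length, so the diagram is simply laced. The associated Dynkin diagram is a chain of 3 nodes with single edges (A_3), so the type is A_3 (the algebra sl(4)).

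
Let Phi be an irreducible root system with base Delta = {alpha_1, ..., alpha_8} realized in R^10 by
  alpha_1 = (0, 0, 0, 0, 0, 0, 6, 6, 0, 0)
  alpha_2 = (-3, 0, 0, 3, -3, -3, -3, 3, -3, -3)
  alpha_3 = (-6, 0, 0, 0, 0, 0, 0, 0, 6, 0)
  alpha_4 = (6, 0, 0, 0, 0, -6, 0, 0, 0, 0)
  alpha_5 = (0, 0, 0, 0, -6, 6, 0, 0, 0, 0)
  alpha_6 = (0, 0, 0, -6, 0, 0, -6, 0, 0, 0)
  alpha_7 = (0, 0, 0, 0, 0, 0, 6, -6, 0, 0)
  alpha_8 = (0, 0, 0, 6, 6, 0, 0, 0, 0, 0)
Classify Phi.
E_8

Compute the Cartan integers a_ij = 2(alpha_i, alpha_j)/(alpha_j, alpha_j); the resulting 8x8 Cartan matrix is
[[2, 0, 0, 0, 0, -1, 0, 0], [0, 2, 0, 0, 0, 0, -1, 0], [0, 0, 2, -1, 0, 0, 0, 0], [0, 0, -1, 2, -1, 0, 0, 0], [0, 0, 0, -1, 2, 0, 0, -1], [-1, 0, 0, 0, 0, 2, -1, -1], [0, -1, 0, 0, 0, -1, 2, 0], [0, 0, 0, 0, -1, -1, 0, 2]].
All simple roots have the same length, so the diagram is simply laced. The associated Dynkin diagram is a chain of 7 nodes with one extra node attached to the third node from one end (E_8), so the type is E_8.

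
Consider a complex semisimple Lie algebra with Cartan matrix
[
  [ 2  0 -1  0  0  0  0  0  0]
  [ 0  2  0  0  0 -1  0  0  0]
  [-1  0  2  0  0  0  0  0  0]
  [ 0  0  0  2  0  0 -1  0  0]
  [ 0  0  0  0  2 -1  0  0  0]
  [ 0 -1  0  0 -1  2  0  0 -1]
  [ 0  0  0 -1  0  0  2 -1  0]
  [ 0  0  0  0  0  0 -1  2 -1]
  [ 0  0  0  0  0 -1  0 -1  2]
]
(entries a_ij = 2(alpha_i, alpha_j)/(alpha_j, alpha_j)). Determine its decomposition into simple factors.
The diagram associated to this matrix has two connected components: the simple roots {alpha_1, alpha_3} form a chain of 2 nodes with single edges (A_2), and {alpha_2, alpha_4, alpha_5, alpha_6, alpha_7, alpha_8, alpha_9} form a chain of 5 nodes with a fork of two nodes at one end (D_7). A semisimple Lie algebra decomposes uniquely as the direct sum of simple ideals, one per connected component of its Dynkin diagram, so g ≅ A_2 ⊕ D_7 (dimension 8 + 91 = 99).

A_2 ⊕ D_7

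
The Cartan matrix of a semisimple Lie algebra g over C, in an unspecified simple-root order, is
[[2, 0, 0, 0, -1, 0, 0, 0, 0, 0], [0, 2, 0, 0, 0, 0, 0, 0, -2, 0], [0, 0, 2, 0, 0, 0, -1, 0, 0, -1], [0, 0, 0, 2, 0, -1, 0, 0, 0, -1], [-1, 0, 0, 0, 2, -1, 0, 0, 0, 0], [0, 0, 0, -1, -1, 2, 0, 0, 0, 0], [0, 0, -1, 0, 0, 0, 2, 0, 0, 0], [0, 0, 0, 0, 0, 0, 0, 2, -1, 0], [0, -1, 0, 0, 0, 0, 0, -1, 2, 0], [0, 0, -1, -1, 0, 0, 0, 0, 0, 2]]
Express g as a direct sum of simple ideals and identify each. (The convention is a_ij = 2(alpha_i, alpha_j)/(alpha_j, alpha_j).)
A_7 ⊕ C_3

The diagram associated to this matrix has two connected components: the simple roots {alpha_1, alpha_3, alpha_4, alpha_5, alpha_6, alpha_7, alpha_10} form a chain of 7 nodes with single edges (A_7), and {alpha_2, alpha_8, alpha_9} form a chain of 3 nodes with a double edge at one end; the terminal node there is the unique long simple root (C_3). A semisimple Lie algebra decomposes uniquely as the direct sum of simple ideals, one per connected component of its Dynkin diagram, so g ≅ A_7 ⊕ C_3 (dimension 63 + 21 = 84).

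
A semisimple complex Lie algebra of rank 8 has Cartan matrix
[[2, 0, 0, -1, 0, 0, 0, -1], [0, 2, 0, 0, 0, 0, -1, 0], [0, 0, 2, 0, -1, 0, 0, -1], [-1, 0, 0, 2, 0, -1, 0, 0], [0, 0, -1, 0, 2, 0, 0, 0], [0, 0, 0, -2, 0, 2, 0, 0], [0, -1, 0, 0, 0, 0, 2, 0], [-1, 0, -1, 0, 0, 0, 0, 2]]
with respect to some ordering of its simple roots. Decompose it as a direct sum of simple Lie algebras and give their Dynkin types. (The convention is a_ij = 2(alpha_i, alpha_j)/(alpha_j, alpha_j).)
A_2 ⊕ C_6

The diagram associated to this matrix has two connected components: the simple roots {alpha_2, alpha_7} form a chain of 2 nodes with single edges (A_2), and {alpha_1, alpha_3, alpha_4, alpha_5, alpha_6, alpha_8} form a chain of 6 nodes with a double edge at one end; the terminal node there is the unique long simple root (C_6). A semisimple Lie algebra decomposes uniquely as the direct sum of simple ideals, one per connected component of its Dynkin diagram, so g ≅ A_2 ⊕ C_6 (dimension 8 + 78 = 86).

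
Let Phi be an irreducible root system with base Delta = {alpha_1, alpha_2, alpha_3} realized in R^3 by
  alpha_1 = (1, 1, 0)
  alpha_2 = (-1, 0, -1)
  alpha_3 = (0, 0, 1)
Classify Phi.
Compute the Cartan integers a_ij = 2(alpha_i, alpha_j)/(alpha_j, alpha_j); the resulting 3x3 Cartan matrix is
[[2, -1, 0], [-1, 2, -2], [0, -1, 2]].
The roots have two lengths (squared-length ratio 2:1); the short ones are alpha_{3}. The associated Dynkin diagram is a chain of 3 nodes with a double edge at one end; the terminal node there is the unique short simple root (B_3), so the type is B_3 (the algebra so(7)).

type B_3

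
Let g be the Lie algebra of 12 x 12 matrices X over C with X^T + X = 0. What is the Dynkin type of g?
D_6

This is so(12) with 12 even, which has dimension 12(12-1)/2 = 66 and rank 12/2 = 6. In the classification of classical Lie algebras, the orthogonal algebra so(2n) in an even number of variables has type D_n; here n = 6, so the Dynkin diagram is a chain of 4 nodes with a fork of two nodes at one end (D_6). Hence the type is D_6.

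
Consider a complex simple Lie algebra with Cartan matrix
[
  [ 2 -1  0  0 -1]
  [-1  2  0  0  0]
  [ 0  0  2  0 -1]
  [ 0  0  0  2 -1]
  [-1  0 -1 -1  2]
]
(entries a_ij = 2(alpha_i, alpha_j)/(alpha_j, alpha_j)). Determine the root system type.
type D_5

The matrix has rank 5 with 2's on the diagonal. Reading the off-diagonal entries as Dynkin edges (a single edge where a_ij = a_ji = -1; a double or triple edge where a_ij * a_ji = 2 or 3), the diagram is a chain of 3 nodes with a fork of two nodes at one end (D_5). One simple-root ordering that puts it in standard form is (alpha_2, alpha_1, alpha_5, alpha_4, alpha_3). So the algebra is type D_5, i.e. so(10).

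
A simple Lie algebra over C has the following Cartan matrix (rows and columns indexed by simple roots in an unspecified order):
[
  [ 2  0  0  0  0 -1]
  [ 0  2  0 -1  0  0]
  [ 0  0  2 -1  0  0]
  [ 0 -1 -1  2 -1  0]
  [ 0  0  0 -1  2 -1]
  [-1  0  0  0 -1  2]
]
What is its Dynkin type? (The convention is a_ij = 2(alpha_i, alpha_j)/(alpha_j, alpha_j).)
The matrix has rank 6 with 2's on the diagonal. Reading the off-diagonal entries as Dynkin edges (a single edge where a_ij = a_ji = -1; a double or triple edge where a_ij * a_ji = 2 or 3), the diagram is a chain of 4 nodes with a fork of two nodes at one end (D_6). One simple-root ordering that puts it in standard form is (alpha_1, alpha_6, alpha_5, alpha_4, alpha_3, alpha_2). So the algebra is type D_6, i.e. so(12).

type D_6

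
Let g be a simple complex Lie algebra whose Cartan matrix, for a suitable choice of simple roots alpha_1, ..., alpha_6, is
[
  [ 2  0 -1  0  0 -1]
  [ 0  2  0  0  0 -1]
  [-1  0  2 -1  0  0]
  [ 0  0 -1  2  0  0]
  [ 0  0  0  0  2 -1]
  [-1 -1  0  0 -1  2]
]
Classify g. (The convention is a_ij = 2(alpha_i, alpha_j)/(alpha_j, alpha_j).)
The matrix has rank 6 with 2's on the diagonal. Reading the off-diagonal entries as Dynkin edges (a single edge where a_ij = a_ji = -1; a double or triple edge where a_ij * a_ji = 2 or 3), the diagram is a chain of 4 nodes with a fork of two nodes at one end (D_6). One simple-root ordering that puts it in standard form is (alpha_4, alpha_3, alpha_1, alpha_6, alpha_5, alpha_2). So the algebra is type D_6, i.e. so(12).

D6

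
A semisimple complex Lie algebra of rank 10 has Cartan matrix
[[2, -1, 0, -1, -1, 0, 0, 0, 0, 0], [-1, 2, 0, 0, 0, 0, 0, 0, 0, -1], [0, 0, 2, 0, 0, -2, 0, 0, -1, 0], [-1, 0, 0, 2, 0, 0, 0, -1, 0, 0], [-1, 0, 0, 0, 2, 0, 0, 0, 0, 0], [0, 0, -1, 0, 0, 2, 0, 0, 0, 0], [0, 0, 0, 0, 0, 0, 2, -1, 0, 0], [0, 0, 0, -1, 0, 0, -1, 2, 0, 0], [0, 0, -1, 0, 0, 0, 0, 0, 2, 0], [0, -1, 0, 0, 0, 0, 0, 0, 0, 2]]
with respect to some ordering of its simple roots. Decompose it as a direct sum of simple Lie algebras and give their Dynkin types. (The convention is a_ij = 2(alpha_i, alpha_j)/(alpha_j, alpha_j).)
The diagram associated to this matrix has two connected components: the simple roots {alpha_3, alpha_6, alpha_9} form a chain of 3 nodes with a double edge at one end; the terminal node there is the unique short simple root (B_3), and {alpha_1, alpha_2, alpha_4, alpha_5, alpha_7, alpha_8, alpha_10} form a chain of 6 nodes with one extra node attached to the third node from one end (E_7). A semisimple Lie algebra decomposes uniquely as the direct sum of simple ideals, one per connected component of its Dynkin diagram, so g ≅ B_3 ⊕ E_7 (dimension 21 + 133 = 154).

B3 ⊕ E7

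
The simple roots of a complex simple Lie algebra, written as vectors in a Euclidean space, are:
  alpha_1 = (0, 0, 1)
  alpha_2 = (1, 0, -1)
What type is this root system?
B2

Compute the Cartan integers a_ij = 2(alpha_i, alpha_j)/(alpha_j, alpha_j); the resulting 2x2 Cartan matrix is
[[2, -1], [-2, 2]].
The roots have two lengths (squared-length ratio 2:1); the short ones are alpha_{1}. The associated Dynkin diagram is a chain of 2 nodes with a double edge at one end; the terminal node there is the unique short simple root (B_2), so the type is B_2 (the algebra so(5)).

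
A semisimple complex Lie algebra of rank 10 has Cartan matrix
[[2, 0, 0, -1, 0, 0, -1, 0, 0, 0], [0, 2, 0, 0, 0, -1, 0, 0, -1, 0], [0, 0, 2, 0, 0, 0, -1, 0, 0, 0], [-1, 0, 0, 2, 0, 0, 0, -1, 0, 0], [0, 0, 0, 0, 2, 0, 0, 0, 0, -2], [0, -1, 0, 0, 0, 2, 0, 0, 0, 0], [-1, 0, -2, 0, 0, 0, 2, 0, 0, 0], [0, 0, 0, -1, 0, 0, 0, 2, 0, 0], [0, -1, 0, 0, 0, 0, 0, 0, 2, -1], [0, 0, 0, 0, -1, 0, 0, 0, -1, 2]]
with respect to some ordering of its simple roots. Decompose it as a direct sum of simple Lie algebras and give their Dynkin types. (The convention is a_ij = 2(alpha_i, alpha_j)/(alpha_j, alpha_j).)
B_5 ⊕ C_5

The diagram associated to this matrix has two connected components: the simple roots {alpha_1, alpha_3, alpha_4, alpha_7, alpha_8} form a chain of 5 nodes with a double edge at one end; the terminal node there is the unique short simple root (B_5), and {alpha_2, alpha_5, alpha_6, alpha_9, alpha_10} form a chain of 5 nodes with a double edge at one end; the terminal node there is the unique long simple root (C_5). A semisimple Lie algebra decomposes uniquely as the direct sum of simple ideals, one per connected component of its Dynkin diagram, so g ≅ B_5 ⊕ C_5 (dimension 55 + 55 = 110).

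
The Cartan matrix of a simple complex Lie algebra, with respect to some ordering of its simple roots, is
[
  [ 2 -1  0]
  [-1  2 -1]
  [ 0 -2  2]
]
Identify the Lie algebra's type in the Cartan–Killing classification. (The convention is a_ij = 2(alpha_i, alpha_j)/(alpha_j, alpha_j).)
type C_3

The matrix has rank 3 with 2's on the diagonal. Reading the off-diagonal entries as Dynkin edges (a single edge where a_ij = a_ji = -1; a double or triple edge where a_ij * a_ji = 2 or 3), the diagram is a chain of 3 nodes with a double edge at one end; the terminal node there is the unique long simple root (C_3). One simple-root ordering that puts it in standard form is (alpha_1, alpha_2, alpha_3). So the algebra is type C_3, i.e. sp(6).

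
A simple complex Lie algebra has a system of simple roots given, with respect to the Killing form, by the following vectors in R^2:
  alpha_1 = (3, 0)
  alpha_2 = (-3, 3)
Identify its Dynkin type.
Compute the Cartan integers a_ij = 2(alpha_i, alpha_j)/(alpha_j, alpha_j); the resulting 2x2 Cartan matrix is
[[2, -1], [-2, 2]].
The roots have two lengths (squared-length ratio 2:1); the short ones are alpha_{1}. The associated Dynkin diagram is a chain of 2 nodes with a double edge at one end; the terminal node there is the unique short simple root (B_2), so the type is B_2 (the algebra so(5)).

B_2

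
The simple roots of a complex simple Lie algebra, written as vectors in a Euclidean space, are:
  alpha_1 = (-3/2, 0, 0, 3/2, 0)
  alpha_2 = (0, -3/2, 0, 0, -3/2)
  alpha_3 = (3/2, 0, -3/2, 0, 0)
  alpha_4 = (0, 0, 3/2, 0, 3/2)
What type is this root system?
A4

Compute the Cartan integers a_ij = 2(alpha_i, alpha_j)/(alpha_j, alpha_j); the resulting 4x4 Cartan matrix is
[[2, 0, -1, 0], [0, 2, 0, -1], [-1, 0, 2, -1], [0, -1, -1, 2]].
All simple roots have the same length, so the diagram is simply laced. The associated Dynkin diagram is a chain of 4 nodes with single edges (A_4), so the type is A_4 (the algebra sl(5)).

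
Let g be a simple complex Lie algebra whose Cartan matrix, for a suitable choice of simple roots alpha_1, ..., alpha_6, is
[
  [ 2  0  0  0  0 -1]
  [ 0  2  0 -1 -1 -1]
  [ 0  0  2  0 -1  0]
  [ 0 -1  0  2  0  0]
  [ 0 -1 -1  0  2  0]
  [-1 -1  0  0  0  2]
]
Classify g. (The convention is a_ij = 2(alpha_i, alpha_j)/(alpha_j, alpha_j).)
E_6

The matrix has rank 6 with 2's on the diagonal. Reading the off-diagonal entries as Dynkin edges (a single edge where a_ij = a_ji = -1; a double or triple edge where a_ij * a_ji = 2 or 3), the diagram is a chain of 5 nodes with one extra node attached to the third node from one end (E_6). One simple-root ordering that puts it in standard form is (alpha_3, alpha_4, alpha_5, alpha_2, alpha_6, alpha_1). So the algebra is type E_6.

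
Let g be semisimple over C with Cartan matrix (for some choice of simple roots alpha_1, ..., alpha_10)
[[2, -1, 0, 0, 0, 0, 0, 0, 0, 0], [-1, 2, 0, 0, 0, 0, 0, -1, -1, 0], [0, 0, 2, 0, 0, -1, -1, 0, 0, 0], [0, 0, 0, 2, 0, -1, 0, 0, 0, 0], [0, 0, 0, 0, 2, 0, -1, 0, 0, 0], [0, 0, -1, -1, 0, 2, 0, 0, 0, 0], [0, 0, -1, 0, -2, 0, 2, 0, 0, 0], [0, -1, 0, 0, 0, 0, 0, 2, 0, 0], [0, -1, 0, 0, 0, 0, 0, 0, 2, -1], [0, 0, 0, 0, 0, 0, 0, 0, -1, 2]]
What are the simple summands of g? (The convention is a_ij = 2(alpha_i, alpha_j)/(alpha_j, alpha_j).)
B_5 + D_5

The diagram associated to this matrix has two connected components: the simple roots {alpha_3, alpha_4, alpha_5, alpha_6, alpha_7} form a chain of 5 nodes with a double edge at one end; the terminal node there is the unique short simple root (B_5), and {alpha_1, alpha_2, alpha_8, alpha_9, alpha_10} form a chain of 3 nodes with a fork of two nodes at one end (D_5). A semisimple Lie algebra decomposes uniquely as the direct sum of simple ideals, one per connected component of its Dynkin diagram, so g ≅ B_5 ⊕ D_5 (dimension 55 + 45 = 100).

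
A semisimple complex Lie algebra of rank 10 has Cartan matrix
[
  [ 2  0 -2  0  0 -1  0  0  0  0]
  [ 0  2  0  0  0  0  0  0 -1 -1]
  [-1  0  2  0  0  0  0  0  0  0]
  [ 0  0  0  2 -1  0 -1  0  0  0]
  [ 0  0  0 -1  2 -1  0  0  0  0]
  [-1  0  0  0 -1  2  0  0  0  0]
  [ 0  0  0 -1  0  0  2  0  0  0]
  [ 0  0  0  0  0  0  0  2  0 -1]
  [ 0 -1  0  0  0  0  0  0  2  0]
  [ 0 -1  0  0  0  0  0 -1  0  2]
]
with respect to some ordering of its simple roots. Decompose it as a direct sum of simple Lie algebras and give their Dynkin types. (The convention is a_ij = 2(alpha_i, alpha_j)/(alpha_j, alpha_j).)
A_4 (sl(5)) + B_6 (so(13))

The diagram associated to this matrix has two connected components: the simple roots {alpha_2, alpha_8, alpha_9, alpha_10} form a chain of 4 nodes with single edges (A_4), and {alpha_1, alpha_3, alpha_4, alpha_5, alpha_6, alpha_7} form a chain of 6 nodes with a double edge at one end; the terminal node there is the unique short simple root (B_6). A semisimple Lie algebra decomposes uniquely as the direct sum of simple ideals, one per connected component of its Dynkin diagram, so g ≅ A_4 ⊕ B_6 (dimension 24 + 78 = 102).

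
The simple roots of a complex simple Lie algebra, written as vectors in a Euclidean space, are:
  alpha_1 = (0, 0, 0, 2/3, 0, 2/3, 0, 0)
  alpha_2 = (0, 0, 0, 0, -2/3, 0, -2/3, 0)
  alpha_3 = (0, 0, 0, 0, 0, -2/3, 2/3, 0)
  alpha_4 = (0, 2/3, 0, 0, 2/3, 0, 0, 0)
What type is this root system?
type A_4

Compute the Cartan integers a_ij = 2(alpha_i, alpha_j)/(alpha_j, alpha_j); the resulting 4x4 Cartan matrix is
[[2, 0, -1, 0], [0, 2, -1, -1], [-1, -1, 2, 0], [0, -1, 0, 2]].
All simple roots have the same length, so the diagram is simply laced. The associated Dynkin diagram is a chain of 4 nodes with single edges (A_4), so the type is A_4 (the algebra sl(5)).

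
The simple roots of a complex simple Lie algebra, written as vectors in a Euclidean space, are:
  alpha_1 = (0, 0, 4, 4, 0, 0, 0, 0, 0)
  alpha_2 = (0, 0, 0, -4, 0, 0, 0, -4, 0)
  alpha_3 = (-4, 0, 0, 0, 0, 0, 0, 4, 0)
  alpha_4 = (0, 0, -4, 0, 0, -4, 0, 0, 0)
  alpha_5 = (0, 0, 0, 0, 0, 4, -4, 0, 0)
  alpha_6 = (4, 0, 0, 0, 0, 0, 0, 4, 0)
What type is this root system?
Compute the Cartan integers a_ij = 2(alpha_i, alpha_j)/(alpha_j, alpha_j); the resulting 6x6 Cartan matrix is
[[2, -1, 0, -1, 0, 0], [-1, 2, -1, 0, 0, -1], [0, -1, 2, 0, 0, 0], [-1, 0, 0, 2, -1, 0], [0, 0, 0, -1, 2, 0], [0, -1, 0, 0, 0, 2]].
All simple roots have the same length, so the diagram is simply laced. The associated Dynkin diagram is a chain of 4 nodes with a fork of two nodes at one end (D_6), so the type is D_6 (the algebra so(12)).

D_6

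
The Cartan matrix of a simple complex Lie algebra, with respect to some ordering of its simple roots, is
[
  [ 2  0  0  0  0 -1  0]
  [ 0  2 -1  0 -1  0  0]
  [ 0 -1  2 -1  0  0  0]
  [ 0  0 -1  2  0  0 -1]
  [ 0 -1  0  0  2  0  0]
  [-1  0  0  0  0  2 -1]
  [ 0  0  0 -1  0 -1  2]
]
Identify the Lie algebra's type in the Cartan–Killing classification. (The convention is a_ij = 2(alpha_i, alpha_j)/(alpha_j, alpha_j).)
The matrix has rank 7 with 2's on the diagonal. Reading the off-diagonal entries as Dynkin edges (a single edge where a_ij = a_ji = -1; a double or triple edge where a_ij * a_ji = 2 or 3), the diagram is a chain of 7 nodes with single edges (A_7). One simple-root ordering that puts it in standard form is (alpha_5, alpha_2, alpha_3, alpha_4, alpha_7, alpha_6, alpha_1). So the algebra is type A_7, i.e. sl(8).

A_7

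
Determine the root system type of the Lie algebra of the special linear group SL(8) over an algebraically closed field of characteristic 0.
type A_7

This is sl(8), which has dimension 8^2 - 1 = 63 and rank 8 - 1 = 7 (a Cartan subalgebra is the diagonal traceless matrices). In the classification of classical Lie algebras, the special linear algebra sl(n+1) has type A_n; here n = 7, so the Dynkin diagram is a chain of 7 nodes with single edges (A_7). Hence the type is A_7.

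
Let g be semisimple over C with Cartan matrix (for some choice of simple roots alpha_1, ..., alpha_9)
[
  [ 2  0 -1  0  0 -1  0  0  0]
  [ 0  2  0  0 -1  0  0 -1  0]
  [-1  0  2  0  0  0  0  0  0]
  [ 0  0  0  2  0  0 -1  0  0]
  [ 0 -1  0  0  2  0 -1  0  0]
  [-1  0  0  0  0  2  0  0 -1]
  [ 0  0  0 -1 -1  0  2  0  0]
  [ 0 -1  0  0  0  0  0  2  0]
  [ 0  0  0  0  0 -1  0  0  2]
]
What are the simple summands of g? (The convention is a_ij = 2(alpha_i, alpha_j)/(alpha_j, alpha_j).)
The diagram associated to this matrix has two connected components: the simple roots {alpha_1, alpha_3, alpha_6, alpha_9} form a chain of 4 nodes with single edges (A_4), and {alpha_2, alpha_4, alpha_5, alpha_7, alpha_8} form a chain of 5 nodes with single edges (A_5). A semisimple Lie algebra decomposes uniquely as the direct sum of simple ideals, one per connected component of its Dynkin diagram, so g ≅ A_4 ⊕ A_5 (dimension 24 + 35 = 59).

A_4 (sl(5)) + A_5 (sl(6))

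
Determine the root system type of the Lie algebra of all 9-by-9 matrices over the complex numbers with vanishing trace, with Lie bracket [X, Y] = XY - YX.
type A_8

This is sl(9), which has dimension 9^2 - 1 = 80 and rank 9 - 1 = 8 (a Cartan subalgebra is the diagonal traceless matrices). In the classification of classical Lie algebras, the special linear algebra sl(n+1) has type A_n; here n = 8, so the Dynkin diagram is a chain of 8 nodes with single edges (A_8). Hence the type is A_8.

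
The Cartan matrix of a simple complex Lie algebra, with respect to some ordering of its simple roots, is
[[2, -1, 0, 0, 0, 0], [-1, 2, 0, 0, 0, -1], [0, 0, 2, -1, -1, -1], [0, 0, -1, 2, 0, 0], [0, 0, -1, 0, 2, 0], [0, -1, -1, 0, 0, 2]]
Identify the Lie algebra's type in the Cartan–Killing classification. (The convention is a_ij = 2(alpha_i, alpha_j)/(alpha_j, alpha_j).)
The matrix has rank 6 with 2's on the diagonal. Reading the off-diagonal entries as Dynkin edges (a single edge where a_ij = a_ji = -1; a double or triple edge where a_ij * a_ji = 2 or 3), the diagram is a chain of 4 nodes with a fork of two nodes at one end (D_6). One simple-root ordering that puts it in standard form is (alpha_1, alpha_2, alpha_6, alpha_3, alpha_5, alpha_4). So the algebra is type D_6, i.e. so(12).

D_6 (so(12))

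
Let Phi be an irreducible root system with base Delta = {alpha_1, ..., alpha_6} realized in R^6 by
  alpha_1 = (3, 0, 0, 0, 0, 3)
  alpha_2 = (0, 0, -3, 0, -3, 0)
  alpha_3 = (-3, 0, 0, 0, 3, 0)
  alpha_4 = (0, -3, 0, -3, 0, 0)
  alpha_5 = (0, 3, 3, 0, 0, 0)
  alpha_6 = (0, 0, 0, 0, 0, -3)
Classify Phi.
B_6

Compute the Cartan integers a_ij = 2(alpha_i, alpha_j)/(alpha_j, alpha_j); the resulting 6x6 Cartan matrix is
[[2, 0, -1, 0, 0, -2], [0, 2, -1, 0, -1, 0], [-1, -1, 2, 0, 0, 0], [0, 0, 0, 2, -1, 0], [0, -1, 0, -1, 2, 0], [-1, 0, 0, 0, 0, 2]].
The roots have two lengths (squared-length ratio 2:1); the short ones are alpha_{6}. The associated Dynkin diagram is a chain of 6 nodes with a double edge at one end; the terminal node there is the unique short simple root (B_6), so the type is B_6 (the algebra so(13)).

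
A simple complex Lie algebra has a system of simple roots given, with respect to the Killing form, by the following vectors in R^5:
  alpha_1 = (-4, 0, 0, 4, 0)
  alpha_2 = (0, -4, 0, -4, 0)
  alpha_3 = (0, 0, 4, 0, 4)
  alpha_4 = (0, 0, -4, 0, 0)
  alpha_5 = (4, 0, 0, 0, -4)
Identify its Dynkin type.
Compute the Cartan integers a_ij = 2(alpha_i, alpha_j)/(alpha_j, alpha_j); the resulting 5x5 Cartan matrix is
[[2, -1, 0, 0, -1], [-1, 2, 0, 0, 0], [0, 0, 2, -2, -1], [0, 0, -1, 2, 0], [-1, 0, -1, 0, 2]].
The roots have two lengths (squared-length ratio 2:1); the short ones are alpha_{4}. The associated Dynkin diagram is a chain of 5 nodes with a double edge at one end; the terminal node there is the unique short simple root (B_5), so the type is B_5 (the algebra so(11)).

B5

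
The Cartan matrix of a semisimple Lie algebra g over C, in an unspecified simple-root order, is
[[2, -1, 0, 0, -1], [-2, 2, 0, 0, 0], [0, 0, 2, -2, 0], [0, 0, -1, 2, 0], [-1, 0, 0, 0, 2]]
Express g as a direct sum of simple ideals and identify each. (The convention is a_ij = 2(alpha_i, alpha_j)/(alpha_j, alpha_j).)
B_2 (so(5)) + C_3 (sp(6))

The diagram associated to this matrix has two connected components: the simple roots {alpha_3, alpha_4} form a chain of 2 nodes with a double edge at one end; the terminal node there is the unique short simple root (B_2), and {alpha_1, alpha_2, alpha_5} form a chain of 3 nodes with a double edge at one end; the terminal node there is the unique long simple root (C_3). A semisimple Lie algebra decomposes uniquely as the direct sum of simple ideals, one per connected component of its Dynkin diagram, so g ≅ B_2 ⊕ C_3 (dimension 10 + 21 = 31).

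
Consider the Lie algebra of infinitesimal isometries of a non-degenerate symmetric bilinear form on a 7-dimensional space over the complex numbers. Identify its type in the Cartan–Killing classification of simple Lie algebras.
type B_3

This is so(7) with 7 odd, which has dimension 7(7-1)/2 = 21 and rank (7-1)/2 = 3. In the classification of classical Lie algebras, the orthogonal algebra so(2n+1) in an odd number of variables has type B_n; here n = 3, so the Dynkin diagram is a chain of 3 nodes with a double edge at one end; the terminal node there is the unique short simple root (B_3). Hence the type is B_3.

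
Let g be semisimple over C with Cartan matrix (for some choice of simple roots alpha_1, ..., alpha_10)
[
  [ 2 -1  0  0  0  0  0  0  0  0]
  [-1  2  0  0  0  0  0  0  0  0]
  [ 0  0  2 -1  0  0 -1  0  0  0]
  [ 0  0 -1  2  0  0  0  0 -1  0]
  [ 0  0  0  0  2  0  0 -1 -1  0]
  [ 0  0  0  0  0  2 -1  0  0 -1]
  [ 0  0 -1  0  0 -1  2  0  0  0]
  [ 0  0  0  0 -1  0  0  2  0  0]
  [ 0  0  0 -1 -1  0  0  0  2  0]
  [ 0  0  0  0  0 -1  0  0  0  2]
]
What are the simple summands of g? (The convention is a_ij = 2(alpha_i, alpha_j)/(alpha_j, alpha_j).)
The diagram associated to this matrix has two connected components: the simple roots {alpha_1, alpha_2} form a chain of 2 nodes with single edges (A_2), and {alpha_3, alpha_4, alpha_5, alpha_6, alpha_7, alpha_8, alpha_9, alpha_10} form a chain of 8 nodes with single edges (A_8). A semisimple Lie algebra decomposes uniquely as the direct sum of simple ideals, one per connected component of its Dynkin diagram, so g ≅ A_2 ⊕ A_8 (dimension 8 + 80 = 88).

type A_2 + type A_8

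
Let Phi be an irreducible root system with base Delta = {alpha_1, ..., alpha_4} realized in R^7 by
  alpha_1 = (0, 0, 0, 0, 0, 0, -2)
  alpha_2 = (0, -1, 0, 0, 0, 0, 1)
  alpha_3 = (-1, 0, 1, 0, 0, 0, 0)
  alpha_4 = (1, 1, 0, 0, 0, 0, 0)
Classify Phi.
C_4 (sp(8))

Compute the Cartan integers a_ij = 2(alpha_i, alpha_j)/(alpha_j, alpha_j); the resulting 4x4 Cartan matrix is
[[2, -2, 0, 0], [-1, 2, 0, -1], [0, 0, 2, -1], [0, -1, -1, 2]].
The roots have two lengths (squared-length ratio 2:1); the short ones are alpha_{2,3,4}. The associated Dynkin diagram is a chain of 4 nodes with a double edge at one end; the terminal node there is the unique long simple root (C_4), so the type is C_4 (the algebra sp(8)).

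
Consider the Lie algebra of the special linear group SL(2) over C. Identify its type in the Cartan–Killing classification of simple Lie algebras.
This is sl(2), which has dimension 2^2 - 1 = 3 and rank 2 - 1 = 1 (a Cartan subalgebra is the diagonal traceless matrices). In the classification of classical Lie algebras, the special linear algebra sl(n+1) has type A_n; here n = 1, so the Dynkin diagram is a chain of 1 nodes with single edges (A_1). Hence the type is A_1.

type A_1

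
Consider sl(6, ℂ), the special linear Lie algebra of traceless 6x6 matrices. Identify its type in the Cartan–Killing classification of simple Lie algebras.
A5

This is sl(6), which has dimension 6^2 - 1 = 35 and rank 6 - 1 = 5 (a Cartan subalgebra is the diagonal traceless matrices). In the classification of classical Lie algebras, the special linear algebra sl(n+1) has type A_n; here n = 5, so the Dynkin diagram is a chain of 5 nodes with single edges (A_5). Hence the type is A_5.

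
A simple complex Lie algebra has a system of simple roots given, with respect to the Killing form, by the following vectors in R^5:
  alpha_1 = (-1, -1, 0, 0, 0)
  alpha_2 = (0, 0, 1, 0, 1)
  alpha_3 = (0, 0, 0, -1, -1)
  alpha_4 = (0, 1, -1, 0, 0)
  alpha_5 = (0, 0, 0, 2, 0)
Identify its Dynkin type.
Compute the Cartan integers a_ij = 2(alpha_i, alpha_j)/(alpha_j, alpha_j); the resulting 5x5 Cartan matrix is
[[2, 0, 0, -1, 0], [0, 2, -1, -1, 0], [0, -1, 2, 0, -1], [-1, -1, 0, 2, 0], [0, 0, -2, 0, 2]].
The roots have two lengths (squared-length ratio 2:1); the short ones are alpha_{1,2,3,4}. The associated Dynkin diagram is a chain of 5 nodes with a double edge at one end; the terminal node there is the unique long simple root (C_5), so the type is C_5 (the algebra sp(10)).

C_5 (sp(10))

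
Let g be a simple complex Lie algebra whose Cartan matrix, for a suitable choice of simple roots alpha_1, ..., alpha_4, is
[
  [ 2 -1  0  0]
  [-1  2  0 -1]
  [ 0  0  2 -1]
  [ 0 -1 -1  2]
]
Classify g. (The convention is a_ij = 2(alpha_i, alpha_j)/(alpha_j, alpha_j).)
A_4

The matrix has rank 4 with 2's on the diagonal. Reading the off-diagonal entries as Dynkin edges (a single edge where a_ij = a_ji = -1; a double or triple edge where a_ij * a_ji = 2 or 3), the diagram is a chain of 4 nodes with single edges (A_4). One simple-root ordering that puts it in standard form is (alpha_3, alpha_4, alpha_2, alpha_1). So the algebra is type A_4, i.e. sl(5).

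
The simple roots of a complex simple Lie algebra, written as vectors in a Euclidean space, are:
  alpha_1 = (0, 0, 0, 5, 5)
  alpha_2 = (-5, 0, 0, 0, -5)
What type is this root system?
Compute the Cartan integers a_ij = 2(alpha_i, alpha_j)/(alpha_j, alpha_j); the resulting 2x2 Cartan matrix is
[[2, -1], [-1, 2]].
All simple roots have the same length, so the diagram is simply laced. The associated Dynkin diagram is a chain of 2 nodes with single edges (A_2), so the type is A_2 (the algebra sl(3)).

type A_2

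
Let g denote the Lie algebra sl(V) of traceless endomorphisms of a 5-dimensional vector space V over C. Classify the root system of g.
This is sl(5), which has dimension 5^2 - 1 = 24 and rank 5 - 1 = 4 (a Cartan subalgebra is the diagonal traceless matrices). In the classification of classical Lie algebras, the special linear algebra sl(n+1) has type A_n; here n = 4, so the Dynkin diagram is a chain of 4 nodes with single edges (A_4). Hence the type is A_4.

A_4 (sl(5))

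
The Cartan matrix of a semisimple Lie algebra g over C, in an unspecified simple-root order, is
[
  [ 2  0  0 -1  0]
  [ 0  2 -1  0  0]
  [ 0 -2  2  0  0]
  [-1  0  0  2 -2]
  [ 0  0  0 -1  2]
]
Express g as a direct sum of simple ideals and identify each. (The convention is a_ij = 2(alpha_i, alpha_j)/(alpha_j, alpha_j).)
B_2 (so(5)) ⊕ B_3 (so(7))

The diagram associated to this matrix has two connected components: the simple roots {alpha_2, alpha_3} form a chain of 2 nodes with a double edge at one end; the terminal node there is the unique short simple root (B_2), and {alpha_1, alpha_4, alpha_5} form a chain of 3 nodes with a double edge at one end; the terminal node there is the unique short simple root (B_3). A semisimple Lie algebra decomposes uniquely as the direct sum of simple ideals, one per connected component of its Dynkin diagram, so g ≅ B_2 ⊕ B_3 (dimension 10 + 21 = 31).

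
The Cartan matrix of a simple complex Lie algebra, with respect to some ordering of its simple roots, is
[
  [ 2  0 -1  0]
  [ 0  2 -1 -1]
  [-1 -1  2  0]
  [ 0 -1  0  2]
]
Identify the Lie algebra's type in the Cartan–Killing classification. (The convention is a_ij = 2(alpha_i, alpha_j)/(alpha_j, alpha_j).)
A4

The matrix has rank 4 with 2's on the diagonal. Reading the off-diagonal entries as Dynkin edges (a single edge where a_ij = a_ji = -1; a double or triple edge where a_ij * a_ji = 2 or 3), the diagram is a chain of 4 nodes with single edges (A_4). One simple-root ordering that puts it in standard form is (alpha_4, alpha_2, alpha_3, alpha_1). So the algebra is type A_4, i.e. sl(5).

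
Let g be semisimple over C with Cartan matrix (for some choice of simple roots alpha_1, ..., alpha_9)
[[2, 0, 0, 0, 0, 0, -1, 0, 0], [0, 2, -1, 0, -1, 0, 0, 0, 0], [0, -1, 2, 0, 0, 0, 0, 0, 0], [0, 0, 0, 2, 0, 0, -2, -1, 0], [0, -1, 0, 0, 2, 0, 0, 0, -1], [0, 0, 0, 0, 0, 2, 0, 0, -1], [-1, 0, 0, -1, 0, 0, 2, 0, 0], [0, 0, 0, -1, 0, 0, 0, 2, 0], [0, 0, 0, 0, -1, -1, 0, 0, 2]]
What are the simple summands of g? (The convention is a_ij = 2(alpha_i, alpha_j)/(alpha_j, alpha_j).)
The diagram associated to this matrix has two connected components: the simple roots {alpha_2, alpha_3, alpha_5, alpha_6, alpha_9} form a chain of 5 nodes with single edges (A_5), and {alpha_1, alpha_4, alpha_7, alpha_8} form a chain of 4 nodes with a double edge between the middle two (F_4). A semisimple Lie algebra decomposes uniquely as the direct sum of simple ideals, one per connected component of its Dynkin diagram, so g ≅ A_5 ⊕ F_4 (dimension 35 + 52 = 87).

A_5 (sl(6)) ⊕ F_4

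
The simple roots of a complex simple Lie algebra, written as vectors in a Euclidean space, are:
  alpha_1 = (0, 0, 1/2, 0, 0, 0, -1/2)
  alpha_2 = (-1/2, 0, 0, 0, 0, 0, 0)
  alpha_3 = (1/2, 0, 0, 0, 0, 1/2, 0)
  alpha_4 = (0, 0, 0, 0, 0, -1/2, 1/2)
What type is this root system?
Compute the Cartan integers a_ij = 2(alpha_i, alpha_j)/(alpha_j, alpha_j); the resulting 4x4 Cartan matrix is
[[2, 0, 0, -1], [0, 2, -1, 0], [0, -2, 2, -1], [-1, 0, -1, 2]].
The roots have two lengths (squared-length ratio 2:1); the short ones are alpha_{2}. The associated Dynkin diagram is a chain of 4 nodes with a double edge at one end; the terminal node there is the unique short simple root (B_4), so the type is B_4 (the algebra so(9)).

B_4 (so(9))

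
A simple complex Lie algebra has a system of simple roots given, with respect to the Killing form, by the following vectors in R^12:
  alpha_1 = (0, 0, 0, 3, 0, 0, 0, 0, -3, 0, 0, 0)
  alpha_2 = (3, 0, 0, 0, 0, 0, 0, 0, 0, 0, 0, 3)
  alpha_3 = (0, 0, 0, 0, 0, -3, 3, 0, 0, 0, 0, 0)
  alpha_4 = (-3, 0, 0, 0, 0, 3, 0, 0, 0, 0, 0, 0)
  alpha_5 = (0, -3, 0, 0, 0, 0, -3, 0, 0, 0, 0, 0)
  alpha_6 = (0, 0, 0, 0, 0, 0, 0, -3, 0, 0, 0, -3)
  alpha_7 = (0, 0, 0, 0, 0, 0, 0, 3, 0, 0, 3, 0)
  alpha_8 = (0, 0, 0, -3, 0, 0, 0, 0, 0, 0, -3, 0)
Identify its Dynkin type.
Compute the Cartan integers a_ij = 2(alpha_i, alpha_j)/(alpha_j, alpha_j); the resulting 8x8 Cartan matrix is
[[2, 0, 0, 0, 0, 0, 0, -1], [0, 2, 0, -1, 0, -1, 0, 0], [0, 0, 2, -1, -1, 0, 0, 0], [0, -1, -1, 2, 0, 0, 0, 0], [0, 0, -1, 0, 2, 0, 0, 0], [0, -1, 0, 0, 0, 2, -1, 0], [0, 0, 0, 0, 0, -1, 2, -1], [-1, 0, 0, 0, 0, 0, -1, 2]].
All simple roots have the same length, so the diagram is simply laced. The associated Dynkin diagram is a chain of 8 nodes with single edges (A_8), so the type is A_8 (the algebra sl(9)).

type A_8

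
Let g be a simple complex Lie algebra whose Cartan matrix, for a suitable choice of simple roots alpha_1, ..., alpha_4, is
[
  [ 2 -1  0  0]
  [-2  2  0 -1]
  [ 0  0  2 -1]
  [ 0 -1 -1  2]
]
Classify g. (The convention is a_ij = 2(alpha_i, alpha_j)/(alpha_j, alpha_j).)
The matrix has rank 4 with 2's on the diagonal. Reading the off-diagonal entries as Dynkin edges (a single edge where a_ij = a_ji = -1; a double or triple edge where a_ij * a_ji = 2 or 3), the diagram is a chain of 4 nodes with a double edge at one end; the terminal node there is the unique short simple root (B_4). One simple-root ordering that puts it in standard form is (alpha_3, alpha_4, alpha_2, alpha_1). So the algebra is type B_4, i.e. so(9).

B_4 (so(9))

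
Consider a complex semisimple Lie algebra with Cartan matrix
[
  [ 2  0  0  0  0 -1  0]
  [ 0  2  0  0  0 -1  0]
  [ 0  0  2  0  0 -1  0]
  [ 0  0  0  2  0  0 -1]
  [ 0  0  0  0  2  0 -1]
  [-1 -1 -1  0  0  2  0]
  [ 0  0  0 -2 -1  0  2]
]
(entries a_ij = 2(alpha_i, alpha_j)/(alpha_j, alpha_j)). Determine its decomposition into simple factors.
The diagram associated to this matrix has two connected components: the simple roots {alpha_4, alpha_5, alpha_7} form a chain of 3 nodes with a double edge at one end; the terminal node there is the unique short simple root (B_3), and {alpha_1, alpha_2, alpha_3, alpha_6} form a chain of 2 nodes with a fork of two nodes at one end (D_4). A semisimple Lie algebra decomposes uniquely as the direct sum of simple ideals, one per connected component of its Dynkin diagram, so g ≅ B_3 ⊕ D_4 (dimension 21 + 28 = 49).

B_3 (so(7)) + D_4 (so(8))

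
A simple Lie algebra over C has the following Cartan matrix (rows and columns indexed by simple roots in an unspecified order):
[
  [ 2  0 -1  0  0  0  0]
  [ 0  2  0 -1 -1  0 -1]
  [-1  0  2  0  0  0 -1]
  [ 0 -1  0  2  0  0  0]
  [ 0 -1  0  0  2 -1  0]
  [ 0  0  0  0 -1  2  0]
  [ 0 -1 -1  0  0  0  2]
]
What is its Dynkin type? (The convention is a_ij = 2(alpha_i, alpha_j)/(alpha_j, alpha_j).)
E_7

The matrix has rank 7 with 2's on the diagonal. Reading the off-diagonal entries as Dynkin edges (a single edge where a_ij = a_ji = -1; a double or triple edge where a_ij * a_ji = 2 or 3), the diagram is a chain of 6 nodes with one extra node attached to the third node from one end (E_7). One simple-root ordering that puts it in standard form is (alpha_6, alpha_4, alpha_5, alpha_2, alpha_7, alpha_3, alpha_1). So the algebra is type E_7.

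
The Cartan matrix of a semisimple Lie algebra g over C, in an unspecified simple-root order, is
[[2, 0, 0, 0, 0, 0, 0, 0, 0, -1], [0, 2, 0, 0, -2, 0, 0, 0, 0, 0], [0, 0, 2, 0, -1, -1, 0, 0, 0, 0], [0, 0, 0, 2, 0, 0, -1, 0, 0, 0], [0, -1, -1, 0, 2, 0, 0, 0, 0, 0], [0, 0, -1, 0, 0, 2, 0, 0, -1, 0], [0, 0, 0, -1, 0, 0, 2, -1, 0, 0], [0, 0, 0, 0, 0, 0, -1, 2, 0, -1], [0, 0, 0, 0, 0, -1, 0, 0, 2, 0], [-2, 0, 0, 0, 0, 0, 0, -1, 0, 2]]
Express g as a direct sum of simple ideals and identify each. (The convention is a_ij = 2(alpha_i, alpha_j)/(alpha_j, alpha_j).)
type B_5 + type C_5

The diagram associated to this matrix has two connected components: the simple roots {alpha_1, alpha_4, alpha_7, alpha_8, alpha_10} form a chain of 5 nodes with a double edge at one end; the terminal node there is the unique short simple root (B_5), and {alpha_2, alpha_3, alpha_5, alpha_6, alpha_9} form a chain of 5 nodes with a double edge at one end; the terminal node there is the unique long simple root (C_5). A semisimple Lie algebra decomposes uniquely as the direct sum of simple ideals, one per connected component of its Dynkin diagram, so g ≅ B_5 ⊕ C_5 (dimension 55 + 55 = 110).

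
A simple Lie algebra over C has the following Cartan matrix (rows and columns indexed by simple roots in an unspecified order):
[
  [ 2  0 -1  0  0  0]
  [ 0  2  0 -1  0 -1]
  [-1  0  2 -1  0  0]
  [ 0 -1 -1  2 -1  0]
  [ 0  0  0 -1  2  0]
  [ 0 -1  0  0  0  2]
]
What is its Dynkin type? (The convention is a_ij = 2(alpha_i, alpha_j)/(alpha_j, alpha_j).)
The matrix has rank 6 with 2's on the diagonal. Reading the off-diagonal entries as Dynkin edges (a single edge where a_ij = a_ji = -1; a double or triple edge where a_ij * a_ji = 2 or 3), the diagram is a chain of 5 nodes with one extra node attached to the third node from one end (E_6). One simple-root ordering that puts it in standard form is (alpha_1, alpha_5, alpha_3, alpha_4, alpha_2, alpha_6). So the algebra is type E_6.

E_6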